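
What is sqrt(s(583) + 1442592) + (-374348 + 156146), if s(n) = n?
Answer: -218202 + 5*sqrt(57727) ≈ -2.1700e+5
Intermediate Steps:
sqrt(s(583) + 1442592) + (-374348 + 156146) = sqrt(583 + 1442592) + (-374348 + 156146) = sqrt(1443175) - 218202 = 5*sqrt(57727) - 218202 = -218202 + 5*sqrt(57727)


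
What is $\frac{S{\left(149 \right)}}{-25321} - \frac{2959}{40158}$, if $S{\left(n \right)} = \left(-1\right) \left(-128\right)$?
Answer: $- \frac{80065063}{1016840718} \approx -0.078739$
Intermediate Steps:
$S{\left(n \right)} = 128$
$\frac{S{\left(149 \right)}}{-25321} - \frac{2959}{40158} = \frac{128}{-25321} - \frac{2959}{40158} = 128 \left(- \frac{1}{25321}\right) - \frac{2959}{40158} = - \frac{128}{25321} - \frac{2959}{40158} = - \frac{80065063}{1016840718}$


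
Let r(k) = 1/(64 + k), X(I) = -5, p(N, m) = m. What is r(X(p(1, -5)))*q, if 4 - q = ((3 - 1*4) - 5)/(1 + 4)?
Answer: 26/295 ≈ 0.088136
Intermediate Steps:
q = 26/5 (q = 4 - ((3 - 1*4) - 5)/(1 + 4) = 4 - ((3 - 4) - 5)/5 = 4 - (-1 - 5)/5 = 4 - (-6)/5 = 4 - 1*(-6/5) = 4 + 6/5 = 26/5 ≈ 5.2000)
r(X(p(1, -5)))*q = (26/5)/(64 - 5) = (26/5)/59 = (1/59)*(26/5) = 26/295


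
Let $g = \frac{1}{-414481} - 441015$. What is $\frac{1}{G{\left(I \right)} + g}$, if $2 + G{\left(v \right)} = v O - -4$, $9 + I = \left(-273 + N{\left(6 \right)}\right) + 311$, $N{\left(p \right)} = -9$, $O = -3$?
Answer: $- \frac{414481}{182816378114} \approx -2.2672 \cdot 10^{-6}$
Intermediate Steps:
$I = 20$ ($I = -9 + \left(\left(-273 - 9\right) + 311\right) = -9 + \left(-282 + 311\right) = -9 + 29 = 20$)
$G{\left(v \right)} = 2 - 3 v$ ($G{\left(v \right)} = -2 + \left(v \left(-3\right) - -4\right) = -2 - \left(-4 + 3 v\right) = 2 - 3 v$)
$g = - \frac{182792338216}{414481}$ ($g = - \frac{1}{414481} - 441015 = - \frac{182792338216}{414481} \approx -4.4102 \cdot 10^{5}$)
$\frac{1}{G{\left(I \right)} + g} = \frac{1}{\left(2 - 60\right) - \frac{182792338216}{414481}} = \frac{1}{-58 - \frac{182792338216}{414481}} = \frac{1}{- \frac{182816378114}{414481}} = - \frac{414481}{182816378114}$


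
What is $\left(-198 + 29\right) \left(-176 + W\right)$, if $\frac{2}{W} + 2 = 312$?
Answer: $\frac{4610151}{155} \approx 29743.0$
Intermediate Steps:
$W = \frac{1}{155}$ ($W = \frac{2}{-2 + 312} = \frac{2}{310} = 2 \cdot \frac{1}{310} = \frac{1}{155} \approx 0.0064516$)
$\left(-198 + 29\right) \left(-176 + W\right) = \left(-198 + 29\right) \left(-176 + \frac{1}{155}\right) = \left(-169\right) \left(- \frac{27279}{155}\right) = \frac{4610151}{155}$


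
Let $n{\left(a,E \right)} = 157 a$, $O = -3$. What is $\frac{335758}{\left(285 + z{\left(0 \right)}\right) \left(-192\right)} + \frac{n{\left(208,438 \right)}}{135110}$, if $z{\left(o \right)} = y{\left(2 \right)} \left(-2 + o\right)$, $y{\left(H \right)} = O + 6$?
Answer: $- \frac{10903736693}{1809393120} \approx -6.0262$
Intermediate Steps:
$y{\left(H \right)} = 3$ ($y{\left(H \right)} = -3 + 6 = 3$)
$z{\left(o \right)} = -6 + 3 o$ ($z{\left(o \right)} = 3 \left(-2 + o\right) = -6 + 3 o$)
$\frac{335758}{\left(285 + z{\left(0 \right)}\right) \left(-192\right)} + \frac{n{\left(208,438 \right)}}{135110} = \frac{335758}{\left(285 + \left(-6 + 3 \cdot 0\right)\right) \left(-192\right)} + \frac{157 \cdot 208}{135110} = \frac{335758}{\left(285 + \left(-6 + 0\right)\right) \left(-192\right)} + 32656 \cdot \frac{1}{135110} = \frac{335758}{\left(285 - 6\right) \left(-192\right)} + \frac{16328}{67555} = \frac{335758}{279 \left(-192\right)} + \frac{16328}{67555} = \frac{335758}{-53568} + \frac{16328}{67555} = 335758 \left(- \frac{1}{53568}\right) + \frac{16328}{67555} = - \frac{167879}{26784} + \frac{16328}{67555} = - \frac{10903736693}{1809393120}$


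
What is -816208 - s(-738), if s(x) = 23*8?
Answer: -816392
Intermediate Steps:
s(x) = 184
-816208 - s(-738) = -816208 - 1*184 = -816208 - 184 = -816392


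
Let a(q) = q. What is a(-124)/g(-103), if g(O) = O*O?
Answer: -124/10609 ≈ -0.011688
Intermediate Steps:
g(O) = O²
a(-124)/g(-103) = -124/((-103)²) = -124/10609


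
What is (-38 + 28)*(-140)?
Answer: 1400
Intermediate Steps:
(-38 + 28)*(-140) = -10*(-140) = 1400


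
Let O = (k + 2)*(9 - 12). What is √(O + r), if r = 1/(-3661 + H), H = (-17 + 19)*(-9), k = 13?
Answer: 2*I*√152270131/3679 ≈ 6.7082*I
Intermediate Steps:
H = -18 (H = 2*(-9) = -18)
r = -1/3679 (r = 1/(-3661 - 18) = 1/(-3679) = -1/3679 ≈ -0.00027181)
O = -45 (O = (13 + 2)*(9 - 12) = 15*(-3) = -45)
√(O + r) = √(-45 - 1/3679) = √(-165556/3679) = 2*I*√152270131/3679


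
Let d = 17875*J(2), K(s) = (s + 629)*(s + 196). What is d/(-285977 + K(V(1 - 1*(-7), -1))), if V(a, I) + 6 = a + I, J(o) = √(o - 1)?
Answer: -17875/161867 ≈ -0.11043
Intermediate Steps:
J(o) = √(-1 + o)
V(a, I) = -6 + I + a (V(a, I) = -6 + (a + I) = -6 + (I + a) = -6 + I + a)
K(s) = (196 + s)*(629 + s) (K(s) = (629 + s)*(196 + s) = (196 + s)*(629 + s))
d = 17875 (d = 17875*√(-1 + 2) = 17875*√1 = 17875*1 = 17875)
d/(-285977 + K(V(1 - 1*(-7), -1))) = 17875/(-285977 + (123284 + (-6 - 1 + (1 - 1*(-7)))² + 825*(-6 - 1 + (1 - 1*(-7))))) = 17875/(-285977 + (123284 + (-6 - 1 + (1 + 7))² + 825*(-6 - 1 + (1 + 7)))) = 17875/(-285977 + (123284 + (-6 - 1 + 8)² + 825*(-6 - 1 + 8))) = 17875/(-285977 + (123284 + 1² + 825*1)) = 17875/(-285977 + (123284 + 1 + 825)) = 17875/(-285977 + 124110) = 17875/(-161867) = 17875*(-1/161867) = -17875/161867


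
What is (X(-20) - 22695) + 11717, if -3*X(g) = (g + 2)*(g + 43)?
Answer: -10840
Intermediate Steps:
X(g) = -(2 + g)*(43 + g)/3 (X(g) = -(g + 2)*(g + 43)/3 = -(2 + g)*(43 + g)/3)
(X(-20) - 22695) + 11717 = ((-86/3 - 15*(-20) - 1/3*(-20)**2) - 22695) + 11717 = ((-86/3 + 300 - 1/3*400) - 22695) + 11717 = ((-86/3 + 300 - 400/3) - 22695) + 11717 = (138 - 22695) + 11717 = -22557 + 11717 = -10840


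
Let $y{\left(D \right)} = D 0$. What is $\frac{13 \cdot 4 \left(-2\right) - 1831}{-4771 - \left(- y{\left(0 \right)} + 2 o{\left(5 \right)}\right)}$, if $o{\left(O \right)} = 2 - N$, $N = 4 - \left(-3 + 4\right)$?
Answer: $\frac{1935}{4769} \approx 0.40575$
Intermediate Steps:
$N = 3$ ($N = 4 - 1 = 3$)
$y{\left(D \right)} = 0$
$o{\left(O \right)} = -1$ ($o{\left(O \right)} = 2 - 3 = -1$)
$\frac{13 \cdot 4 \left(-2\right) - 1831}{-4771 - \left(- y{\left(0 \right)} + 2 o{\left(5 \right)}\right)} = \frac{13 \cdot 4 \left(-2\right) - 1831}{-4771 + \left(0 - -2\right)} = \frac{52 \left(-2\right) - 1831}{-4771 + \left(0 + 2\right)} = \frac{-104 - 1831}{-4771 + 2} = - \frac{1935}{-4769} = \left(-1935\right) \left(- \frac{1}{4769}\right) = \frac{1935}{4769}$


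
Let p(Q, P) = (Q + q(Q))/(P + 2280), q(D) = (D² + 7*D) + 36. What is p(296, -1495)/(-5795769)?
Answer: -2572/129990819 ≈ -1.9786e-5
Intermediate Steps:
q(D) = 36 + D² + 7*D
p(Q, P) = (36 + Q² + 8*Q)/(2280 + P) (p(Q, P) = (Q + (36 + Q² + 7*Q))/(P + 2280) = (36 + Q² + 8*Q)/(2280 + P))
p(296, -1495)/(-5795769) = ((36 + 296² + 8*296)/(2280 - 1495))/(-5795769) = ((36 + 87616 + 2368)/785)*(-1/5795769) = ((1/785)*90020)*(-1/5795769) = (18004/157)*(-1/5795769) = -2572/129990819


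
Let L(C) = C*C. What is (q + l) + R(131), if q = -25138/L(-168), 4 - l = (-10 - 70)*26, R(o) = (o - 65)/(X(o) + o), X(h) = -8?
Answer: 1205580863/578592 ≈ 2083.6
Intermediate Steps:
L(C) = C**2
R(o) = (-65 + o)/(-8 + o) (R(o) = (o - 65)/(-8 + o) = (-65 + o)/(-8 + o))
l = 2084 (l = 4 - (-10 - 70)*26 = 4 - (-80)*26 = 4 - 1*(-2080) = 4 + 2080 = 2084)
q = -12569/14112 (q = -25138/((-168)**2) = -25138/28224 = -25138*1/28224 = -12569/14112 ≈ -0.89066)
(q + l) + R(131) = (-12569/14112 + 2084) + (-65 + 131)/(-8 + 131) = 29396839/14112 + 66/123 = 29396839/14112 + (1/123)*66 = 29396839/14112 + 22/41 = 1205580863/578592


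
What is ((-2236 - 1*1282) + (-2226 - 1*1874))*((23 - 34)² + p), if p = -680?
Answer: 4258462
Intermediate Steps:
((-2236 - 1*1282) + (-2226 - 1*1874))*((23 - 34)² + p) = ((-2236 - 1*1282) + (-2226 - 1*1874))*((23 - 34)² - 680) = ((-2236 - 1282) + (-2226 - 1874))*((-11)² - 680) = (-3518 - 4100)*(121 - 680) = -7618*(-559) = 4258462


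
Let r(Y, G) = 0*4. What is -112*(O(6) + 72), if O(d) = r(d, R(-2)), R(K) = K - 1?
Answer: -8064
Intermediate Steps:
R(K) = -1 + K
r(Y, G) = 0
O(d) = 0
-112*(O(6) + 72) = -112*(0 + 72) = -112*72 = -8064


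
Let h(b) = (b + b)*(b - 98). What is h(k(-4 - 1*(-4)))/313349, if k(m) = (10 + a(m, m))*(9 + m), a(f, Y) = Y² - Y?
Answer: -1440/313349 ≈ -0.0045955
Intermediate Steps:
k(m) = (9 + m)*(10 + m*(-1 + m)) (k(m) = (10 + m*(-1 + m))*(9 + m) = (9 + m)*(10 + m*(-1 + m)))
h(b) = 2*b*(-98 + b) (h(b) = (2*b)*(-98 + b) = 2*b*(-98 + b))
h(k(-4 - 1*(-4)))/313349 = (2*(90 + (-4 - 1*(-4)) + (-4 - 1*(-4))³ + 8*(-4 - 1*(-4))²)*(-98 + (90 + (-4 - 1*(-4)) + (-4 - 1*(-4))³ + 8*(-4 - 1*(-4))²)))/313349 = (2*(90 + (-4 + 4) + (-4 + 4)³ + 8*(-4 + 4)²)*(-98 + (90 + (-4 + 4) + (-4 + 4)³ + 8*(-4 + 4)²)))*(1/313349) = (2*(90 + 0 + 0³ + 8*0²)*(-98 + (90 + 0 + 0³ + 8*0²)))*(1/313349) = (2*(90 + 0 + 0 + 8*0)*(-98 + (90 + 0 + 0 + 8*0)))*(1/313349) = (2*(90 + 0 + 0 + 0)*(-98 + (90 + 0 + 0 + 0)))*(1/313349) = (2*90*(-98 + 90))*(1/313349) = (2*90*(-8))*(1/313349) = -1440*1/313349 = -1440/313349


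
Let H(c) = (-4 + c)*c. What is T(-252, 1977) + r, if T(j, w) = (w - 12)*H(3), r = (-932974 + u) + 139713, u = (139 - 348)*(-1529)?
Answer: -479595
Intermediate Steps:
H(c) = c*(-4 + c)
u = 319561 (u = -209*(-1529) = 319561)
r = -473700 (r = (-932974 + 319561) + 139713 = -613413 + 139713 = -473700)
T(j, w) = 36 - 3*w (T(j, w) = (w - 12)*(3*(-4 + 3)) = (-12 + w)*(3*(-1)) = (-12 + w)*(-3) = 36 - 3*w)
T(-252, 1977) + r = (36 - 3*1977) - 473700 = (36 - 5931) - 473700 = -5895 - 473700 = -479595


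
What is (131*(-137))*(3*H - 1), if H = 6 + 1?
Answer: -358940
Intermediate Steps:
H = 7
(131*(-137))*(3*H - 1) = (131*(-137))*(3*7 - 1) = -17947*(21 - 1) = -17947*20 = -358940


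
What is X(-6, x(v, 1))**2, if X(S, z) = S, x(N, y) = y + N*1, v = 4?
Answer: 36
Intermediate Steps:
x(N, y) = N + y (x(N, y) = y + N = N + y)
X(-6, x(v, 1))**2 = (-6)**2 = 36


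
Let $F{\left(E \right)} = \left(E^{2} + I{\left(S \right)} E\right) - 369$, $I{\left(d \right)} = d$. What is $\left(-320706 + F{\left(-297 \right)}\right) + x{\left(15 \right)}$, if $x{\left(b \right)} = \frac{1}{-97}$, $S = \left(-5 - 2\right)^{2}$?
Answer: $- \frac{23999644}{97} \approx -2.4742 \cdot 10^{5}$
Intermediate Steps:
$S = 49$ ($S = \left(-7\right)^{2} = 49$)
$x{\left(b \right)} = - \frac{1}{97}$
$F{\left(E \right)} = -369 + E^{2} + 49 E$ ($F{\left(E \right)} = \left(E^{2} + 49 E\right) - 369 = -369 + E^{2} + 49 E$)
$\left(-320706 + F{\left(-297 \right)}\right) + x{\left(15 \right)} = \left(-320706 + \left(-369 + \left(-297\right)^{2} + 49 \left(-297\right)\right)\right) - \frac{1}{97} = \left(-320706 - -73287\right) - \frac{1}{97} = \left(-320706 + 73287\right) - \frac{1}{97} = -247419 - \frac{1}{97} = - \frac{23999644}{97}$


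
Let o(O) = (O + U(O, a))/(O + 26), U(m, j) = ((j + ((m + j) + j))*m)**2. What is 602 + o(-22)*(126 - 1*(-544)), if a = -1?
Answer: 50665667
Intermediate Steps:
U(m, j) = m**2*(m + 3*j)**2 (U(m, j) = ((j + ((j + m) + j))*m)**2 = ((j + (m + 2*j))*m)**2 = ((m + 3*j)*m)**2 = (m*(m + 3*j))**2 = m**2*(m + 3*j)**2)
o(O) = (O + O**2*(-3 + O)**2)/(26 + O) (o(O) = (O + O**2*(O + 3*(-1))**2)/(O + 26) = (O + O**2*(O - 3)**2)/(26 + O) = (O + O**2*(-3 + O)**2)/(26 + O))
602 + o(-22)*(126 - 1*(-544)) = 602 + (-22*(1 - 22*(-3 - 22)**2)/(26 - 22))*(126 - 1*(-544)) = 602 + (-22*(1 - 22*(-25)**2)/4)*(126 + 544) = 602 - 22*1/4*(1 - 22*625)*670 = 602 - 22*1/4*(1 - 13750)*670 = 602 - 22*1/4*(-13749)*670 = 602 + (151239/2)*670 = 602 + 50665065 = 50665667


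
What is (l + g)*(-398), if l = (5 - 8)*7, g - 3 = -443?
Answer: 183478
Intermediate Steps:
g = -440 (g = 3 - 443 = -440)
l = -21 (l = -3*7 = -21)
(l + g)*(-398) = (-21 - 440)*(-398) = -461*(-398) = 183478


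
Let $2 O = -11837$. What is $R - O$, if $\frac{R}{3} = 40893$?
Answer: $\frac{257195}{2} \approx 1.286 \cdot 10^{5}$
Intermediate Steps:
$O = - \frac{11837}{2}$ ($O = \frac{1}{2} \left(-11837\right) = - \frac{11837}{2} \approx -5918.5$)
$R = 122679$ ($R = 3 \cdot 40893 = 122679$)
$R - O = 122679 - - \frac{11837}{2} = 122679 + \frac{11837}{2} = \frac{257195}{2}$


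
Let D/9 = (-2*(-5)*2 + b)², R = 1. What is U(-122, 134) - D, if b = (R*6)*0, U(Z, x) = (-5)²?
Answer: -3575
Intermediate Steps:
U(Z, x) = 25
b = 0 (b = (1*6)*0 = 6*0 = 0)
D = 3600 (D = 9*(-2*(-5)*2 + 0)² = 9*(10*2 + 0)² = 9*(20 + 0)² = 9*20² = 9*400 = 3600)
U(-122, 134) - D = 25 - 1*3600 = 25 - 3600 = -3575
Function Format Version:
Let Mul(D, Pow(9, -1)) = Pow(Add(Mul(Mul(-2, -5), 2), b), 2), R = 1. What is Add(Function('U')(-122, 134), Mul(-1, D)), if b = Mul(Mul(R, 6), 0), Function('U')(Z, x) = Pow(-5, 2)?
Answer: -3575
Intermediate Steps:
Function('U')(Z, x) = 25
b = 0 (b = Mul(Mul(1, 6), 0) = Mul(6, 0) = 0)
D = 3600 (D = Mul(9, Pow(Add(Mul(Mul(-2, -5), 2), 0), 2)) = Mul(9, Pow(Add(Mul(10, 2), 0), 2)) = Mul(9, Pow(Add(20, 0), 2)) = Mul(9, Pow(20, 2)) = Mul(9, 400) = 3600)
Add(Function('U')(-122, 134), Mul(-1, D)) = Add(25, Mul(-1, 3600)) = Add(25, -3600) = -3575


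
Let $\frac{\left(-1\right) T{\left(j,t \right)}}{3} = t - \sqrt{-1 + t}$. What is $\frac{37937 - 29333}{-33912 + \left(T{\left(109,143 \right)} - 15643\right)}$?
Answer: $- \frac{3028608}{17594359} - \frac{12906 \sqrt{142}}{1249199489} \approx -0.17226$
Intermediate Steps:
$T{\left(j,t \right)} = - 3 t + 3 \sqrt{-1 + t}$ ($T{\left(j,t \right)} = - 3 \left(t - \sqrt{-1 + t}\right) = - 3 t + 3 \sqrt{-1 + t}$)
$\frac{37937 - 29333}{-33912 + \left(T{\left(109,143 \right)} - 15643\right)} = \frac{37937 - 29333}{-33912 - \left(16072 - 3 \sqrt{-1 + 143}\right)} = \frac{8604}{-33912 - \left(16072 - 3 \sqrt{142}\right)} = \frac{8604}{-49984 + 3 \sqrt{142}}$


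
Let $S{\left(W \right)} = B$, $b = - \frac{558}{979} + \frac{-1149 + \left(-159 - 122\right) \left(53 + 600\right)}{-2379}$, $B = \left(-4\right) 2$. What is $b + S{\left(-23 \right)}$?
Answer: $\frac{160804708}{2329041} \approx 69.043$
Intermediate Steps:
$B = -8$
$b = \frac{179437036}{2329041}$ ($b = \left(-558\right) \frac{1}{979} + \left(-1149 - 183493\right) \left(- \frac{1}{2379}\right) = - \frac{558}{979} + \left(-1149 - 183493\right) \left(- \frac{1}{2379}\right) = - \frac{558}{979} - - \frac{184642}{2379} = - \frac{558}{979} + \frac{184642}{2379} = \frac{179437036}{2329041} \approx 77.043$)
$S{\left(W \right)} = -8$
$b + S{\left(-23 \right)} = \frac{179437036}{2329041} - 8 = \frac{160804708}{2329041}$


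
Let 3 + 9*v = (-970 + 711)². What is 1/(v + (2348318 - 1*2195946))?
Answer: 9/1438426 ≈ 6.2568e-6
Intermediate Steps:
v = 67078/9 (v = -⅓ + (-970 + 711)²/9 = -⅓ + (⅑)*(-259)² = -⅓ + (⅑)*67081 = -⅓ + 67081/9 = 67078/9 ≈ 7453.1)
1/(v + (2348318 - 1*2195946)) = 1/(67078/9 + (2348318 - 1*2195946)) = 1/(67078/9 + (2348318 - 2195946)) = 1/(67078/9 + 152372) = 1/(1438426/9) = 9/1438426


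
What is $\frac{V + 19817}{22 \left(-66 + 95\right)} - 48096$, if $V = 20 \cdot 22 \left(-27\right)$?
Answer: $- \frac{30677311}{638} \approx -48084.0$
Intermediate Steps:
$V = -11880$ ($V = 440 \left(-27\right) = -11880$)
$\frac{V + 19817}{22 \left(-66 + 95\right)} - 48096 = \frac{-11880 + 19817}{22 \left(-66 + 95\right)} - 48096 = \frac{7937}{22 \cdot 29} - 48096 = \frac{7937}{638} - 48096 = - \frac{30677311}{638}$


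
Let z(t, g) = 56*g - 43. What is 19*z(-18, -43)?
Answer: -46569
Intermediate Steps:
z(t, g) = -43 + 56*g
19*z(-18, -43) = 19*(-43 + 56*(-43)) = 19*(-43 - 2408) = 19*(-2451) = -46569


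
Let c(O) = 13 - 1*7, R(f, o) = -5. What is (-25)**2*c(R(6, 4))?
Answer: 3750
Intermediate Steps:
c(O) = 6 (c(O) = 13 - 7 = 6)
(-25)**2*c(R(6, 4)) = (-25)**2*6 = 625*6 = 3750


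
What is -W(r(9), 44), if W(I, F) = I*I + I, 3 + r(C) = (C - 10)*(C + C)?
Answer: -420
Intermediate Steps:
r(C) = -3 + 2*C*(-10 + C) (r(C) = -3 + (C - 10)*(C + C) = -3 + (-10 + C)*(2*C) = -3 + 2*C*(-10 + C))
W(I, F) = I + I² (W(I, F) = I² + I = I + I²)
-W(r(9), 44) = -(-3 - 20*9 + 2*9²)*(1 + (-3 - 20*9 + 2*9²)) = -(-3 - 180 + 2*81)*(1 + (-3 - 180 + 2*81)) = -(-3 - 180 + 162)*(1 + (-3 - 180 + 162)) = -(-21)*(1 - 21) = -(-21)*(-20) = -1*420 = -420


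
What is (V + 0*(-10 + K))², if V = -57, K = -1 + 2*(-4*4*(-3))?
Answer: 3249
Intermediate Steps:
K = 95 (K = -1 + 2*(-16*(-3)) = -1 + 2*48 = -1 + 96 = 95)
(V + 0*(-10 + K))² = (-57 + 0*(-10 + 95))² = (-57 + 0*85)² = (-57 + 0)² = (-57)² = 3249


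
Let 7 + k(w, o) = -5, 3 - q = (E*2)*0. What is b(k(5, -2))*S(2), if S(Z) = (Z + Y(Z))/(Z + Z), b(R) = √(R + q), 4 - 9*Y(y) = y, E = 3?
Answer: 5*I/3 ≈ 1.6667*I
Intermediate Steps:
Y(y) = 4/9 - y/9
q = 3 (q = 3 - 3*2*0 = 3 - 6*0 = 3 - 1*0 = 3 + 0 = 3)
k(w, o) = -12 (k(w, o) = -7 - 5 = -12)
b(R) = √(3 + R) (b(R) = √(R + 3) = √(3 + R))
S(Z) = (4/9 + 8*Z/9)/(2*Z) (S(Z) = (Z + (4/9 - Z/9))/(Z + Z) = (4/9 + 8*Z/9)/((2*Z)) = (4/9 + 8*Z/9)*(1/(2*Z)) = (4/9 + 8*Z/9)/(2*Z))
b(k(5, -2))*S(2) = √(3 - 12)*((2/9)*(1 + 2*2)/2) = √(-9)*((2/9)*(½)*(1 + 4)) = (3*I)*((2/9)*(½)*5) = (3*I)*(5/9) = 5*I/3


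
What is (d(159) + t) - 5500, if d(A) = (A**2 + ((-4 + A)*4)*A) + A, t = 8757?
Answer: 127277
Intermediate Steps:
d(A) = A + A**2 + A*(-16 + 4*A) (d(A) = (A**2 + (-16 + 4*A)*A) + A = (A**2 + A*(-16 + 4*A)) + A = A + A**2 + A*(-16 + 4*A))
(d(159) + t) - 5500 = (5*159*(-3 + 159) + 8757) - 5500 = (5*159*156 + 8757) - 5500 = (124020 + 8757) - 5500 = 132777 - 5500 = 127277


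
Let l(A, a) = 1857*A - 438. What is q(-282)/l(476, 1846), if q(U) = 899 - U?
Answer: 1181/883494 ≈ 0.0013367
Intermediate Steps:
l(A, a) = -438 + 1857*A
q(-282)/l(476, 1846) = (899 - 1*(-282))/(-438 + 1857*476) = (899 + 282)/(-438 + 883932) = 1181/883494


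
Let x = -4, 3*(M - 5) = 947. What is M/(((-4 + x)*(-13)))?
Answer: 37/12 ≈ 3.0833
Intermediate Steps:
M = 962/3 (M = 5 + (⅓)*947 = 5 + 947/3 = 962/3 ≈ 320.67)
M/(((-4 + x)*(-13))) = 962/(3*(((-4 - 4)*(-13)))) = 962/(3*((-8*(-13)))) = (962/3)/104 = (962/3)*(1/104) = 37/12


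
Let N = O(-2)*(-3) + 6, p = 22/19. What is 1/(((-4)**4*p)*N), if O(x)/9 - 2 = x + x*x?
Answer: -19/574464 ≈ -3.3074e-5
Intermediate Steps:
p = 22/19 (p = 22*(1/19) = 22/19 ≈ 1.1579)
O(x) = 18 + 9*x + 9*x**2 (O(x) = 18 + 9*(x + x*x) = 18 + 9*(x + x**2) = 18 + (9*x + 9*x**2) = 18 + 9*x + 9*x**2)
N = -102 (N = (18 + 9*(-2) + 9*(-2)**2)*(-3) + 6 = (18 - 18 + 9*4)*(-3) + 6 = (18 - 18 + 36)*(-3) + 6 = 36*(-3) + 6 = -108 + 6 = -102)
1/(((-4)**4*p)*N) = 1/(((-4)**4*(22/19))*(-102)) = 1/((256*(22/19))*(-102)) = 1/((5632/19)*(-102)) = 1/(-574464/19) = -19/574464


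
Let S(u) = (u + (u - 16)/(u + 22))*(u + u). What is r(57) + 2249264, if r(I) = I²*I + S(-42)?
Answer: 12188707/5 ≈ 2.4377e+6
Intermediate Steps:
S(u) = 2*u*(u + (-16 + u)/(22 + u)) (S(u) = (u + (-16 + u)/(22 + u))*(2*u) = 2*u*(u + (-16 + u)/(22 + u)))
r(I) = 16422/5 + I³ (r(I) = I²*I + 2*(-42)*(-16 + (-42)² + 23*(-42))/(22 - 42) = I³ + 2*(-42)*(-16 + 1764 - 966)/(-20) = I³ + 2*(-42)*(-1/20)*782 = I³ + 16422/5 = 16422/5 + I³)
r(57) + 2249264 = (16422/5 + 57³) + 2249264 = (16422/5 + 185193) + 2249264 = 942387/5 + 2249264 = 12188707/5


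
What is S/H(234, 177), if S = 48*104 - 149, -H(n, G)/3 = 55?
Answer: -4843/165 ≈ -29.352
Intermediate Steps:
H(n, G) = -165 (H(n, G) = -3*55 = -165)
S = 4843 (S = 4992 - 149 = 4843)
S/H(234, 177) = 4843/(-165) = 4843*(-1/165) = -4843/165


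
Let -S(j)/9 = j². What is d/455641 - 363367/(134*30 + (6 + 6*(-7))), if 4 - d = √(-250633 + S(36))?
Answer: -165564887311/1815273744 - 7*I*√5353/455641 ≈ -91.207 - 0.001124*I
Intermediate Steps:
S(j) = -9*j²
d = 4 - 7*I*√5353 (d = 4 - √(-250633 - 9*36²) = 4 - √(-250633 - 9*1296) = 4 - √(-250633 - 11664) = 4 - √(-262297) = 4 - 7*I*√5353 ≈ 4.0 - 512.15*I)
d/455641 - 363367/(134*30 + (6 + 6*(-7))) = (4 - 7*I*√5353)/455641 - 363367/(134*30 + (6 + 6*(-7))) = (4 - 7*I*√5353)*(1/455641) - 363367/(4020 + (6 - 42)) = (4/455641 - 7*I*√5353/455641) - 363367/(4020 - 36) = (4/455641 - 7*I*√5353/455641) - 363367/3984 = -165564887311/1815273744 - 7*I*√5353/455641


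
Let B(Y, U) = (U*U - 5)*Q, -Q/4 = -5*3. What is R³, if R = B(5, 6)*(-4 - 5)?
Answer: -4691010024000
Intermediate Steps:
Q = 60 (Q = -(-20)*3 = -4*(-15) = 60)
B(Y, U) = -300 + 60*U² (B(Y, U) = (U*U - 5)*60 = (U² - 5)*60 = (-5 + U²)*60 = -300 + 60*U²)
R = -16740 (R = (-300 + 60*6²)*(-4 - 5) = (-300 + 60*36)*(-9) = (-300 + 2160)*(-9) = 1860*(-9) = -16740)
R³ = (-16740)³ = -4691010024000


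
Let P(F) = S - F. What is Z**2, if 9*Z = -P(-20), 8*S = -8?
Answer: 361/81 ≈ 4.4568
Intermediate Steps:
S = -1 (S = (1/8)*(-8) = -1)
P(F) = -1 - F
Z = -19/9 (Z = (-(-1 - 1*(-20)))/9 = (-(-1 + 20))/9 = (-1*19)/9 = (1/9)*(-19) = -19/9 ≈ -2.1111)
Z**2 = (-19/9)**2 = 361/81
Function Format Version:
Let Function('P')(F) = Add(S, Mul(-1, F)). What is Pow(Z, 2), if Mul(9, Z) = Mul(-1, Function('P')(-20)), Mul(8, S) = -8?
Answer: Rational(361, 81) ≈ 4.4568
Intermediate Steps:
S = -1 (S = Mul(Rational(1, 8), -8) = -1)
Function('P')(F) = Add(-1, Mul(-1, F))
Z = Rational(-19, 9) (Z = Mul(Rational(1, 9), Mul(-1, Add(-1, Mul(-1, -20)))) = Mul(Rational(1, 9), Mul(-1, Add(-1, 20))) = Mul(Rational(1, 9), Mul(-1, 19)) = Mul(Rational(1, 9), -19) = Rational(-19, 9) ≈ -2.1111)
Pow(Z, 2) = Pow(Rational(-19, 9), 2) = Rational(361, 81)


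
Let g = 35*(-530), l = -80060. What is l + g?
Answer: -98610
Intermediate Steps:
g = -18550
l + g = -80060 - 18550 = -98610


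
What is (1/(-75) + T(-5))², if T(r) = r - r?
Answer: 1/5625 ≈ 0.00017778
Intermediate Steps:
T(r) = 0
(1/(-75) + T(-5))² = (1/(-75) + 0)² = (-1/75 + 0)² = (-1/75)² = 1/5625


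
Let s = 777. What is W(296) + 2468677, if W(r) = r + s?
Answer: 2469750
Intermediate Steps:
W(r) = 777 + r (W(r) = r + 777 = 777 + r)
W(296) + 2468677 = (777 + 296) + 2468677 = 1073 + 2468677 = 2469750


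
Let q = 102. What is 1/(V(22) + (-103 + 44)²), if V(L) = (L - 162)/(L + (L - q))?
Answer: 29/101019 ≈ 0.00028707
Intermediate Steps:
V(L) = (-162 + L)/(-102 + 2*L) (V(L) = (L - 162)/(L + (L - 1*102)) = (-162 + L)/(L + (L - 102)) = (-162 + L)/(L + (-102 + L)) = (-162 + L)/(-102 + 2*L))
1/(V(22) + (-103 + 44)²) = 1/((-162 + 22)/(2*(-51 + 22)) + (-103 + 44)²) = 1/((½)*(-140)/(-29) + (-59)²) = 1/((½)*(-1/29)*(-140) + 3481) = 1/(70/29 + 3481) = 1/(101019/29) = 29/101019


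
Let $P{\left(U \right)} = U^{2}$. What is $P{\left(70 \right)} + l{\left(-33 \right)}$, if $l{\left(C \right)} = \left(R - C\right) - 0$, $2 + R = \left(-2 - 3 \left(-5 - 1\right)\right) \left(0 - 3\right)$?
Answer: $4883$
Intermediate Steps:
$R = -50$ ($R = -2 + \left(-2 - 3 \left(-5 - 1\right)\right) \left(0 - 3\right) = -2 + \left(-2 - -18\right) \left(-3\right) = -2 + \left(-2 + 18\right) \left(-3\right) = -2 + 16 \left(-3\right) = -2 - 48 = -50$)
$l{\left(C \right)} = -50 - C$ ($l{\left(C \right)} = \left(-50 - C\right) - 0 = \left(-50 - C\right) + 0 = -50 - C$)
$P{\left(70 \right)} + l{\left(-33 \right)} = 70^{2} - 17 = 4900 + \left(-50 + 33\right) = 4900 - 17 = 4883$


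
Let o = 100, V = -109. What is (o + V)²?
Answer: 81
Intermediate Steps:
(o + V)² = (100 - 109)² = (-9)² = 81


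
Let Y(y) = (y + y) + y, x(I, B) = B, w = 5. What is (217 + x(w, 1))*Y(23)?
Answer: 15042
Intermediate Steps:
Y(y) = 3*y (Y(y) = 2*y + y = 3*y)
(217 + x(w, 1))*Y(23) = (217 + 1)*(3*23) = 218*69 = 15042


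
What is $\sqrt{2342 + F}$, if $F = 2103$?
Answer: $\sqrt{4445} \approx 66.671$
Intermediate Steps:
$\sqrt{2342 + F} = \sqrt{2342 + 2103} = \sqrt{4445}$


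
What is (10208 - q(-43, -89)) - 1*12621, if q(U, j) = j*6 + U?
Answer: -1836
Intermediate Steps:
q(U, j) = U + 6*j (q(U, j) = 6*j + U = U + 6*j)
(10208 - q(-43, -89)) - 1*12621 = (10208 - (-43 + 6*(-89))) - 1*12621 = (10208 - (-43 - 534)) - 12621 = (10208 - 1*(-577)) - 12621 = (10208 + 577) - 12621 = 10785 - 12621 = -1836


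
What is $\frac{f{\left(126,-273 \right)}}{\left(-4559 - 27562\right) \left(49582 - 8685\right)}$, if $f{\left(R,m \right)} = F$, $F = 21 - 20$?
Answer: $- \frac{1}{1313652537} \approx -7.6124 \cdot 10^{-10}$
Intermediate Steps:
$F = 1$
$f{\left(R,m \right)} = 1$
$\frac{f{\left(126,-273 \right)}}{\left(-4559 - 27562\right) \left(49582 - 8685\right)} = 1 \frac{1}{\left(-4559 - 27562\right) \left(49582 - 8685\right)} = 1 \frac{1}{\left(-32121\right) 40897} = 1 \frac{1}{-1313652537} = 1 \left(- \frac{1}{1313652537}\right) = - \frac{1}{1313652537}$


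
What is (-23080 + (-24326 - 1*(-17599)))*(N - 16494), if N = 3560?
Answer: 385523738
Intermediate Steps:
(-23080 + (-24326 - 1*(-17599)))*(N - 16494) = (-23080 + (-24326 - 1*(-17599)))*(3560 - 16494) = (-23080 + (-24326 + 17599))*(-12934) = (-23080 - 6727)*(-12934) = -29807*(-12934) = 385523738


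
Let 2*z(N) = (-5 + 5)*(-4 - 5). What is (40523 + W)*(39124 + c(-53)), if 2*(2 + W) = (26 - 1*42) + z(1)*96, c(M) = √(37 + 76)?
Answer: 1585030612 + 40513*√113 ≈ 1.5855e+9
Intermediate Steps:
z(N) = 0 (z(N) = ((-5 + 5)*(-4 - 5))/2 = (0*(-9))/2 = (½)*0 = 0)
c(M) = √113
W = -10 (W = -2 + ((26 - 1*42) + 0*96)/2 = -2 + ((26 - 42) + 0)/2 = -2 + (-16 + 0)/2 = -2 + (½)*(-16) = -2 - 8 = -10)
(40523 + W)*(39124 + c(-53)) = (40523 - 10)*(39124 + √113) = 40513*(39124 + √113) = 1585030612 + 40513*√113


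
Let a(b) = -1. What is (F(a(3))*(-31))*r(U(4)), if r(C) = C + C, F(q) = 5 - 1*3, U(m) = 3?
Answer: -372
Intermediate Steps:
F(q) = 2 (F(q) = 5 - 3 = 2)
r(C) = 2*C
(F(a(3))*(-31))*r(U(4)) = (2*(-31))*(2*3) = -62*6 = -372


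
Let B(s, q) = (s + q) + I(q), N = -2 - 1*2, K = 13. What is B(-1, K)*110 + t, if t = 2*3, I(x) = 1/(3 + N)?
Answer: 1216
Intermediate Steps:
N = -4 (N = -2 - 2 = -4)
I(x) = -1 (I(x) = 1/(3 - 4) = 1/(-1) = -1)
B(s, q) = -1 + q + s (B(s, q) = (s + q) - 1 = (q + s) - 1 = -1 + q + s)
t = 6
B(-1, K)*110 + t = (-1 + 13 - 1)*110 + 6 = 11*110 + 6 = 1210 + 6 = 1216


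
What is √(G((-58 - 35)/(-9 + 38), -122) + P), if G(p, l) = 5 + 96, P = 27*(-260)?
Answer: I*√6919 ≈ 83.181*I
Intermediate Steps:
P = -7020
G(p, l) = 101
√(G((-58 - 35)/(-9 + 38), -122) + P) = √(101 - 7020) = √(-6919) = I*√6919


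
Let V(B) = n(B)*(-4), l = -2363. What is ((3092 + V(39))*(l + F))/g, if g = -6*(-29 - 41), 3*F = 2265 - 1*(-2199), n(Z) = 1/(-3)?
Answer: -58000/9 ≈ -6444.4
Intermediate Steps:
n(Z) = -⅓
F = 1488 (F = (2265 - 1*(-2199))/3 = (2265 + 2199)/3 = (⅓)*4464 = 1488)
V(B) = 4/3 (V(B) = -⅓*(-4) = 4/3)
g = 420 (g = -6*(-70) = 420)
((3092 + V(39))*(l + F))/g = ((3092 + 4/3)*(-2363 + 1488))/420 = ((9280/3)*(-875))*(1/420) = -8120000/3*1/420 = -58000/9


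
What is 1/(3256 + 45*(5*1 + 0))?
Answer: 1/3481 ≈ 0.00028727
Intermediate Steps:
1/(3256 + 45*(5*1 + 0)) = 1/(3256 + 45*(5 + 0)) = 1/(3256 + 45*5) = 1/(3256 + 225) = 1/3481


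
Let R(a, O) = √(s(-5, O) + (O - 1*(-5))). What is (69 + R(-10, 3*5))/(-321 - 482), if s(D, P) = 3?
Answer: -69/803 - √23/803 ≈ -0.091900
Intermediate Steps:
R(a, O) = √(8 + O) (R(a, O) = √(3 + (O - 1*(-5))) = √(3 + (O + 5)) = √(3 + (5 + O)) = √(8 + O))
(69 + R(-10, 3*5))/(-321 - 482) = (69 + √(8 + 3*5))/(-321 - 482) = (69 + √(8 + 15))/(-803) = (69 + √23)*(-1/803) = -69/803 - √23/803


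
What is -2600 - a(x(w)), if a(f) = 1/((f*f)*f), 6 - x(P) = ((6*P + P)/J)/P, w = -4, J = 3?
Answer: -3460627/1331 ≈ -2600.0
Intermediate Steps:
x(P) = 11/3 (x(P) = 6 - (6*P + P)/3/P = 6 - (7*P)*(⅓)/P = 6 - 7*P/3/P = 6 - 1*7/3 = 6 - 7/3 = 11/3)
a(f) = f⁻³ (a(f) = 1/(f²*f) = 1/(f³) = f⁻³)
-2600 - a(x(w)) = -2600 - 1/(11/3)³ = -2600 - 1*27/1331 = -2600 - 27/1331 = -3460627/1331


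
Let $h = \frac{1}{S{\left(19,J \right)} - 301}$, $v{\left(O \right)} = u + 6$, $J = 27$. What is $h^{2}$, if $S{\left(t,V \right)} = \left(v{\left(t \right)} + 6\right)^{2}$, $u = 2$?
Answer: $\frac{1}{11025} \approx 9.0703 \cdot 10^{-5}$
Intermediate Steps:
$v{\left(O \right)} = 8$ ($v{\left(O \right)} = 2 + 6 = 8$)
$S{\left(t,V \right)} = 196$ ($S{\left(t,V \right)} = \left(8 + 6\right)^{2} = 14^{2} = 196$)
$h = - \frac{1}{105}$ ($h = \frac{1}{196 - 301} = \frac{1}{-105} = - \frac{1}{105} \approx -0.0095238$)
$h^{2} = \left(- \frac{1}{105}\right)^{2} = \frac{1}{11025}$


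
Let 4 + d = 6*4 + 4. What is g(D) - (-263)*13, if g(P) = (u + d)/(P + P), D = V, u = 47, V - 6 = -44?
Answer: 259773/76 ≈ 3418.1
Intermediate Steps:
V = -38 (V = 6 - 44 = -38)
d = 24 (d = -4 + (6*4 + 4) = -4 + (24 + 4) = -4 + 28 = 24)
D = -38
g(P) = 71/(2*P) (g(P) = (47 + 24)/(P + P) = 71/((2*P)) = 71*(1/(2*P)) = 71/(2*P))
g(D) - (-263)*13 = (71/2)/(-38) - (-263)*13 = (71/2)*(-1/38) - 1*(-3419) = -71/76 + 3419 = 259773/76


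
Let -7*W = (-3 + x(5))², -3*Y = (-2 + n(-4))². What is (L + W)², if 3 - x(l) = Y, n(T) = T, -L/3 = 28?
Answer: 535824/49 ≈ 10935.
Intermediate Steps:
L = -84 (L = -3*28 = -84)
Y = -12 (Y = -(-2 - 4)²/3 = -⅓*(-6)² = -⅓*36 = -12)
x(l) = 15 (x(l) = 3 - 1*(-12) = 3 + 12 = 15)
W = -144/7 (W = -(-3 + 15)²/7 = -⅐*12² = -⅐*144 = -144/7 ≈ -20.571)
(L + W)² = (-84 - 144/7)² = (-732/7)² = 535824/49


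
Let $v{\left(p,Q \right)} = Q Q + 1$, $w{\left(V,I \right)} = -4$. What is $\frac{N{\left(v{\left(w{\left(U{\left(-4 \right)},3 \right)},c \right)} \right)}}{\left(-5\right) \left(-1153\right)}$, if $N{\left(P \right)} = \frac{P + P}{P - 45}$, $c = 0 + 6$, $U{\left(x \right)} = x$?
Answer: $- \frac{37}{23060} \approx -0.0016045$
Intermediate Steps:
$c = 6$
$v{\left(p,Q \right)} = 1 + Q^{2}$ ($v{\left(p,Q \right)} = Q^{2} + 1 = 1 + Q^{2}$)
$N{\left(P \right)} = \frac{2 P}{-45 + P}$
$\frac{N{\left(v{\left(w{\left(U{\left(-4 \right)},3 \right)},c \right)} \right)}}{\left(-5\right) \left(-1153\right)} = \frac{2 \left(1 + 6^{2}\right) \frac{1}{-45 + \left(1 + 6^{2}\right)}}{\left(-5\right) \left(-1153\right)} = \frac{2 \left(1 + 36\right) \frac{1}{-45 + \left(1 + 36\right)}}{5765} = 2 \cdot 37 \frac{1}{-45 + 37} \cdot \frac{1}{5765} = 2 \cdot 37 \frac{1}{-8} \cdot \frac{1}{5765} = 2 \cdot 37 \left(- \frac{1}{8}\right) \frac{1}{5765} = \left(- \frac{37}{4}\right) \frac{1}{5765} = - \frac{37}{23060}$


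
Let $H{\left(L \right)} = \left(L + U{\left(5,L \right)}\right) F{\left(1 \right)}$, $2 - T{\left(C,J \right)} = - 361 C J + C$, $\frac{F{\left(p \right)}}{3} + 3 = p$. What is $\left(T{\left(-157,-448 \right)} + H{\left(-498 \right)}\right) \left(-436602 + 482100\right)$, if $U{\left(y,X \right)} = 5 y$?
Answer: $1155389542914$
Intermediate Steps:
$F{\left(p \right)} = -9 + 3 p$
$T{\left(C,J \right)} = 2 - C + 361 C J$ ($T{\left(C,J \right)} = 2 - \left(- 361 C J + C\right) = 2 - \left(C - 361 C J\right) = 2 + \left(- C + 361 C J\right) = 2 - C + 361 C J$)
$H{\left(L \right)} = -150 - 6 L$ ($H{\left(L \right)} = \left(L + 5 \cdot 5\right) \left(-9 + 3 \cdot 1\right) = \left(L + 25\right) \left(-9 + 3\right) = \left(25 + L\right) \left(-6\right) = -150 - 6 L$)
$\left(T{\left(-157,-448 \right)} + H{\left(-498 \right)}\right) \left(-436602 + 482100\right) = \left(\left(2 - -157 + 361 \left(-157\right) \left(-448\right)\right) - -2838\right) \left(-436602 + 482100\right) = \left(\left(2 + 157 + 25391296\right) + \left(-150 + 2988\right)\right) 45498 = \left(25391455 + 2838\right) 45498 = 25394293 \cdot 45498 = 1155389542914$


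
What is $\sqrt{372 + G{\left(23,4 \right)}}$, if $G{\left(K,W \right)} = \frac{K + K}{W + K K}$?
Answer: $\frac{\sqrt{105705626}}{533} \approx 19.29$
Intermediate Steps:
$G{\left(K,W \right)} = \frac{2 K}{W + K^{2}}$
$\sqrt{372 + G{\left(23,4 \right)}} = \sqrt{372 + 2 \cdot 23 \frac{1}{4 + 23^{2}}} = \sqrt{372 + 2 \cdot 23 \frac{1}{4 + 529}} = \sqrt{372 + 2 \cdot 23 \cdot \frac{1}{533}} = \sqrt{372 + \frac{46}{533}} = \sqrt{\frac{198322}{533}} = \frac{\sqrt{105705626}}{533}$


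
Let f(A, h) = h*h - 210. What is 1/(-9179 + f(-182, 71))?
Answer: -1/4348 ≈ -0.00022999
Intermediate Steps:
f(A, h) = -210 + h**2 (f(A, h) = h**2 - 210 = -210 + h**2)
1/(-9179 + f(-182, 71)) = 1/(-9179 + (-210 + 71**2)) = 1/(-9179 + (-210 + 5041)) = 1/(-9179 + 4831) = 1/(-4348) = -1/4348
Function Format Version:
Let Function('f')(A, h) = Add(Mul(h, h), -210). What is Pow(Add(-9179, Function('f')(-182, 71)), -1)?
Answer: Rational(-1, 4348) ≈ -0.00022999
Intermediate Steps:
Function('f')(A, h) = Add(-210, Pow(h, 2)) (Function('f')(A, h) = Add(Pow(h, 2), -210) = Add(-210, Pow(h, 2)))
Pow(Add(-9179, Function('f')(-182, 71)), -1) = Pow(Add(-9179, Add(-210, Pow(71, 2))), -1) = Pow(Add(-9179, Add(-210, 5041)), -1) = Pow(Add(-9179, 4831), -1) = Pow(-4348, -1) = Rational(-1, 4348)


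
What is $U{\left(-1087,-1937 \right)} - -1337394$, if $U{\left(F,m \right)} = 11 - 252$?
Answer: $1337153$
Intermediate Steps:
$U{\left(F,m \right)} = -241$ ($U{\left(F,m \right)} = 11 - 252 = -241$)
$U{\left(-1087,-1937 \right)} - -1337394 = -241 - -1337394 = -241 + 1337394 = 1337153$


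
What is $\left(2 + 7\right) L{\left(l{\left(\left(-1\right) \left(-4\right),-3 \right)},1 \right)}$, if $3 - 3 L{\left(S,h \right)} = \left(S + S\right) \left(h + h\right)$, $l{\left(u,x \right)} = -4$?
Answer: $57$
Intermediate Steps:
$L{\left(S,h \right)} = 1 - \frac{4 S h}{3}$ ($L{\left(S,h \right)} = 1 - \frac{\left(S + S\right) \left(h + h\right)}{3} = 1 - \frac{2 S 2 h}{3} = 1 - \frac{4 S h}{3}$)
$\left(2 + 7\right) L{\left(l{\left(\left(-1\right) \left(-4\right),-3 \right)},1 \right)} = \left(2 + 7\right) \left(1 - \left(- \frac{16}{3}\right) 1\right) = 9 \left(1 + \frac{16}{3}\right) = 9 \cdot \frac{19}{3} = 57$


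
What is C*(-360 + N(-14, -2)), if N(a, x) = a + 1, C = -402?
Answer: 149946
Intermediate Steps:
N(a, x) = 1 + a
C*(-360 + N(-14, -2)) = -402*(-360 + (1 - 14)) = -402*(-360 - 13) = -402*(-373) = 149946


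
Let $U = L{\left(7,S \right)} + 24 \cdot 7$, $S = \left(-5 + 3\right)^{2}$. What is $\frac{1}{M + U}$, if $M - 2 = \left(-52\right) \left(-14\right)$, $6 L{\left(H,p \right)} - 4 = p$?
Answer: $\frac{3}{2698} \approx 0.0011119$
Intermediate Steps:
$S = 4$ ($S = \left(-2\right)^{2} = 4$)
$L{\left(H,p \right)} = \frac{2}{3} + \frac{p}{6}$
$M = 730$ ($M = 2 - -728 = 2 + 728 = 730$)
$U = \frac{508}{3}$ ($U = \left(\frac{2}{3} + \frac{1}{6} \cdot 4\right) + 24 \cdot 7 = \left(\frac{2}{3} + \frac{2}{3}\right) + 168 = \frac{4}{3} + 168 = \frac{508}{3} \approx 169.33$)
$\frac{1}{M + U} = \frac{1}{730 + \frac{508}{3}} = \frac{1}{\frac{2698}{3}} = \frac{3}{2698}$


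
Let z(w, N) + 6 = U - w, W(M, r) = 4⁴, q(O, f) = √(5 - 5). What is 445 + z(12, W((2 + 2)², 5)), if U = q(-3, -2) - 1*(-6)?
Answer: 433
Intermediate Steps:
q(O, f) = 0 (q(O, f) = √0 = 0)
W(M, r) = 256
U = 6 (U = 0 - 1*(-6) = 0 + 6 = 6)
z(w, N) = -w (z(w, N) = -6 + (6 - w) = -w)
445 + z(12, W((2 + 2)², 5)) = 445 - 1*12 = 445 - 12 = 433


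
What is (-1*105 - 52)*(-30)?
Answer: 4710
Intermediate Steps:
(-1*105 - 52)*(-30) = (-105 - 52)*(-30) = -157*(-30) = 4710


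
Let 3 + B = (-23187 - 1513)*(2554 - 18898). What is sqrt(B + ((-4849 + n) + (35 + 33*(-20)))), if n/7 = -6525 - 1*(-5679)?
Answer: sqrt(403685401) ≈ 20092.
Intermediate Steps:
n = -5922 (n = 7*(-6525 - 1*(-5679)) = 7*(-6525 + 5679) = 7*(-846) = -5922)
B = 403696797 (B = -3 + (-23187 - 1513)*(2554 - 18898) = -3 - 24700*(-16344) = -3 + 403696800 = 403696797)
sqrt(B + ((-4849 + n) + (35 + 33*(-20)))) = sqrt(403696797 + ((-4849 - 5922) + (35 + 33*(-20)))) = sqrt(403696797 + (-10771 + (35 - 660))) = sqrt(403696797 + (-10771 - 625)) = sqrt(403696797 - 11396) = sqrt(403685401)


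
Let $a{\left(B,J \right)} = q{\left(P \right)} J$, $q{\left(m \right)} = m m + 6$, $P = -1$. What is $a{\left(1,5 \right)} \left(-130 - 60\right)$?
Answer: $-6650$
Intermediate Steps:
$q{\left(m \right)} = 6 + m^{2}$ ($q{\left(m \right)} = m^{2} + 6 = 6 + m^{2}$)
$a{\left(B,J \right)} = 7 J$ ($a{\left(B,J \right)} = \left(6 + \left(-1\right)^{2}\right) J = \left(6 + 1\right) J = 7 J$)
$a{\left(1,5 \right)} \left(-130 - 60\right) = 7 \cdot 5 \left(-130 - 60\right) = 35 \left(-190\right) = -6650$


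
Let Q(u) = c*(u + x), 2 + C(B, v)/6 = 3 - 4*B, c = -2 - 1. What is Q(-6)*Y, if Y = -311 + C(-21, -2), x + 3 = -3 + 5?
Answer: 4179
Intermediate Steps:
x = -1 (x = -3 + (-3 + 5) = -3 + 2 = -1)
c = -3
C(B, v) = 6 - 24*B (C(B, v) = -12 + 6*(3 - 4*B) = -12 + (18 - 24*B) = 6 - 24*B)
Q(u) = 3 - 3*u (Q(u) = -3*(u - 1) = -3*(-1 + u) = 3 - 3*u)
Y = 199 (Y = -311 + (6 - 24*(-21)) = -311 + (6 + 504) = -311 + 510 = 199)
Q(-6)*Y = (3 - 3*(-6))*199 = (3 + 18)*199 = 21*199 = 4179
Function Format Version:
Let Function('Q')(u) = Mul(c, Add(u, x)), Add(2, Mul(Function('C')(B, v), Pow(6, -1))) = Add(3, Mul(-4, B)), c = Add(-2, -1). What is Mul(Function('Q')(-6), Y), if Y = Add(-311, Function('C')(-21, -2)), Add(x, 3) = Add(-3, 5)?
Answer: 4179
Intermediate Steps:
x = -1 (x = Add(-3, Add(-3, 5)) = Add(-3, 2) = -1)
c = -3
Function('C')(B, v) = Add(6, Mul(-24, B)) (Function('C')(B, v) = Add(-12, Mul(6, Add(3, Mul(-4, B)))) = Add(-12, Add(18, Mul(-24, B))) = Add(6, Mul(-24, B)))
Function('Q')(u) = Add(3, Mul(-3, u)) (Function('Q')(u) = Mul(-3, Add(u, -1)) = Mul(-3, Add(-1, u)) = Add(3, Mul(-3, u)))
Y = 199 (Y = Add(-311, Add(6, Mul(-24, -21))) = Add(-311, Add(6, 504)) = Add(-311, 510) = 199)
Mul(Function('Q')(-6), Y) = Mul(Add(3, Mul(-3, -6)), 199) = Mul(Add(3, 18), 199) = Mul(21, 199) = 4179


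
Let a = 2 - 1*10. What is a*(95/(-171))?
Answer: 40/9 ≈ 4.4444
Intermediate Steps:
a = -8 (a = 2 - 10 = -8)
a*(95/(-171)) = -760/(-171) = -760*(-1)/171 = -8*(-5/9) = 40/9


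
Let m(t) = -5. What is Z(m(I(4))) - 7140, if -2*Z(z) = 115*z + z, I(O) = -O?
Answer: -6850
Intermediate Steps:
Z(z) = -58*z (Z(z) = -(115*z + z)/2 = -58*z)
Z(m(I(4))) - 7140 = -58*(-5) - 7140 = 290 - 7140 = -6850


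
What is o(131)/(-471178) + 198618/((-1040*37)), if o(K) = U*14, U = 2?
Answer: -23396377361/4532732360 ≈ -5.1617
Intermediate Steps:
o(K) = 28 (o(K) = 2*14 = 28)
o(131)/(-471178) + 198618/((-1040*37)) = 28/(-471178) + 198618/((-1040*37)) = 28*(-1/471178) + 198618/(-38480) = -14/235589 + 198618*(-1/38480) = -14/235589 - 99309/19240 = -23396377361/4532732360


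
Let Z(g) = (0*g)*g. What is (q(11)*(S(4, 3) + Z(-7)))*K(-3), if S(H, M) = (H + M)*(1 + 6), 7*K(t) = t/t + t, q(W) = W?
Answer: -154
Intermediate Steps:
K(t) = 1/7 + t/7 (K(t) = (t/t + t)/7 = (1 + t)/7 = 1/7 + t/7)
S(H, M) = 7*H + 7*M (S(H, M) = (H + M)*7 = 7*H + 7*M)
Z(g) = 0 (Z(g) = 0*g = 0)
(q(11)*(S(4, 3) + Z(-7)))*K(-3) = (11*((7*4 + 7*3) + 0))*(1/7 + (1/7)*(-3)) = (11*((28 + 21) + 0))*(1/7 - 3/7) = (11*(49 + 0))*(-2/7) = (11*49)*(-2/7) = 539*(-2/7) = -154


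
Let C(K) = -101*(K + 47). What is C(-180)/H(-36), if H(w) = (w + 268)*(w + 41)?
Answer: 13433/1160 ≈ 11.580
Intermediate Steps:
C(K) = -4747 - 101*K (C(K) = -101*(47 + K) = -4747 - 101*K)
H(w) = (41 + w)*(268 + w) (H(w) = (268 + w)*(41 + w) = (41 + w)*(268 + w))
C(-180)/H(-36) = (-4747 - 101*(-180))/(10988 + (-36)² + 309*(-36)) = (-4747 + 18180)/(10988 + 1296 - 11124) = 13433/1160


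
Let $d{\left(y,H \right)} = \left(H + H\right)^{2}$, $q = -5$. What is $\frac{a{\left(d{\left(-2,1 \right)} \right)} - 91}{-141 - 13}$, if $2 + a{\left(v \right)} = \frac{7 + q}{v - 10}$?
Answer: $\frac{20}{33} \approx 0.60606$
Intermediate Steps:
$d{\left(y,H \right)} = 4 H^{2}$ ($d{\left(y,H \right)} = \left(2 H\right)^{2} = 4 H^{2}$)
$a{\left(v \right)} = -2 + \frac{2}{-10 + v}$ ($a{\left(v \right)} = -2 + \frac{7 - 5}{v - 10} = -2 + \frac{2}{-10 + v}$)
$\frac{a{\left(d{\left(-2,1 \right)} \right)} - 91}{-141 - 13} = \frac{\frac{2 \left(11 - 4 \cdot 1^{2}\right)}{-10 + 4 \cdot 1^{2}} - 91}{-141 - 13} = \frac{\frac{2 \left(11 - 4 \cdot 1\right)}{-10 + 4 \cdot 1} - 91}{-154} = \left(\frac{2 \left(11 - 4\right)}{-10 + 4} - 91\right) \left(- \frac{1}{154}\right) = \left(\frac{2 \left(11 - 4\right)}{-6} - 91\right) \left(- \frac{1}{154}\right) = \left(2 \left(- \frac{1}{6}\right) 7 - 91\right) \left(- \frac{1}{154}\right) = \left(- \frac{7}{3} - 91\right) \left(- \frac{1}{154}\right) = \left(- \frac{280}{3}\right) \left(- \frac{1}{154}\right) = \frac{20}{33}$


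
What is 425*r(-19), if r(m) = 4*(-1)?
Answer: -1700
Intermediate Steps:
r(m) = -4
425*r(-19) = 425*(-4) = -1700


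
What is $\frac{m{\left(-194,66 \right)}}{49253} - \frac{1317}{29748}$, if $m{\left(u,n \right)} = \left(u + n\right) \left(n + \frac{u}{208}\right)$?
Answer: $- \frac{1354712023}{6349105724} \approx -0.21337$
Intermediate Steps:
$m{\left(u,n \right)} = \left(n + u\right) \left(n + \frac{u}{208}\right)$ ($m{\left(u,n \right)} = \left(n + u\right) \left(n + u \frac{1}{208}\right) = \left(n + u\right) \left(n + \frac{u}{208}\right)$)
$\frac{m{\left(-194,66 \right)}}{49253} - \frac{1317}{29748} = \frac{66^{2} + \frac{\left(-194\right)^{2}}{208} + \frac{209}{208} \cdot 66 \left(-194\right)}{49253} - \frac{1317}{29748} = \left(4356 + \frac{1}{208} \cdot 37636 - \frac{669009}{52}\right) \frac{1}{49253} - \frac{439}{9916} = \left(4356 + \frac{9409}{52} - \frac{669009}{52}\right) \frac{1}{49253} - \frac{439}{9916} = \left(- \frac{108272}{13}\right) \frac{1}{49253} - \frac{439}{9916} = - \frac{108272}{640289} - \frac{439}{9916} = - \frac{1354712023}{6349105724}$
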